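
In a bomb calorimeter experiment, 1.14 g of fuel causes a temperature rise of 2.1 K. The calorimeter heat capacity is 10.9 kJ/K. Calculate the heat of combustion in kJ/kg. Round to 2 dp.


Hc = C_cal * delta_T / m_fuel
Q_released = 10.9 * 2.1 = 22.8900 kJ
m_fuel = 1.14 g = 1.14/1000 kg = 0.001140 kg
Hc = 22.8900 / 0.001140 = 20078.95 kJ/kg


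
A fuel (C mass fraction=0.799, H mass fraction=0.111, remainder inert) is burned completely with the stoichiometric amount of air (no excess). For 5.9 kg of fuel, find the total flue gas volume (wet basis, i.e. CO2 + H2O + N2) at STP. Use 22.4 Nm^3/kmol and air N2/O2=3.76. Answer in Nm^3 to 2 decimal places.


Per kg fuel: CO2 = (C/12 kmol)*22.4 = (0.799/12)*22.4 = 1.49147 Nm^3
Per kg fuel: H2O = (H/2 kmol)*22.4 = (0.111/2)*22.4 = 1.24320 Nm^3
O2 needed per kg fuel = C/12 + H/4 = 0.799/12 + 0.111/4 = 0.09433333 kmol
Per kg fuel: N2 = O2*3.76*22.4 = 0.09433333*3.76*22.4 = 7.94513 Nm^3
Total per kg = 1.49147 + 1.24320 + 7.94513 = 10.67980 Nm^3
Total = 10.67980 * 5.9 = 63.01 Nm^3


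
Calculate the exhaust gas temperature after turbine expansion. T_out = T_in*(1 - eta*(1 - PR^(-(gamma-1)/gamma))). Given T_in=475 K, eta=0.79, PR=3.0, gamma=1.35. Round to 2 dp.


T_out = T_in * (1 - eta * (1 - PR^(-(gamma-1)/gamma)))
Exponent = -(1.35-1)/1.35 = -0.25925926
PR^exp = 3.0^(-0.25925926) = 0.75214556
Factor = 1 - 0.79*(1 - 0.75214556) = 0.80419499
T_out = 475 * 0.80419499 = 381.99 K


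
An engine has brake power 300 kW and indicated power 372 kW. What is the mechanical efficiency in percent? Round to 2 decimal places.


eta_mech = (BP / IP) * 100
Ratio = 300 / 372 = 0.8065
eta_mech = 0.8065 * 100 = 80.65%


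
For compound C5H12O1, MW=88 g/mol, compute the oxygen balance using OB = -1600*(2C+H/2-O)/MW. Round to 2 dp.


OB = -1600 * (2C + H/2 - O) / MW
Inner = 2*5 + 12/2 - 1 = 15.00
OB = -1600 * 15.00 / 88 = -272.73%


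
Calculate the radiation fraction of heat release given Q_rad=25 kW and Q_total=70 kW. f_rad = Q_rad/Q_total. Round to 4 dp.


f_rad = Q_rad / Q_total
f_rad = 25 / 70 = 0.3571


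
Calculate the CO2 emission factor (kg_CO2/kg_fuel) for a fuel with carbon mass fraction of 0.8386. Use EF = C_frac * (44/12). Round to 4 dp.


EF = C_frac * (M_CO2 / M_C)
EF = 0.8386 * (44/12)
EF = 0.8386 * 3.666667 = 3.0749 kg_CO2/kg_fuel


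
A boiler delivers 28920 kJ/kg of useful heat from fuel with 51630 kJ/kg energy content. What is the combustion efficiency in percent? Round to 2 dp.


Efficiency = (Q_useful / Q_fuel) * 100
Efficiency = (28920 / 51630) * 100
Efficiency = 0.5601 * 100 = 56.01%


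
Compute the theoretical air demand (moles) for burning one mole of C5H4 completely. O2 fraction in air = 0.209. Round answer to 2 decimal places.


Balanced combustion: C5H4 + 6 O2 -> 5 CO2 + 2 H2O
O2 needed = C + H/4 = 5 + 4/4 = 6.00 moles
Air moles = O2 / 0.209 = 6.00 / 0.209 = 28.71 moles air


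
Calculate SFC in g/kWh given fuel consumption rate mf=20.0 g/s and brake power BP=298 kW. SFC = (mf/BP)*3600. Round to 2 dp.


SFC = (mf / BP) * 3600
Rate = 20.0 / 298 = 0.067114 g/(s*kW)
SFC = 0.067114 * 3600 = 241.61 g/kWh


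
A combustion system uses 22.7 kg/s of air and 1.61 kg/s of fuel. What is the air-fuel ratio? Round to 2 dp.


AFR = m_air / m_fuel
AFR = 22.7 / 1.61 = 14.10


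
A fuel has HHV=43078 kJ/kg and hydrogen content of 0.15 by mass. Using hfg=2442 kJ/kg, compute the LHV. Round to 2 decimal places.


LHV = HHV - hfg * 9 * H
Water correction = 2442 * 9 * 0.15 = 3296.700 kJ/kg
LHV = 43078 - 3296.700 = 39781.30 kJ/kg


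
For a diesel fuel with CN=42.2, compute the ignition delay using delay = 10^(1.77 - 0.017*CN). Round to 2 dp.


delay = 10^(1.77 - 0.017*CN)
Exponent = 1.77 - 0.017*42.2 = 1.0526
delay = 10^1.0526 = 11.29 ms


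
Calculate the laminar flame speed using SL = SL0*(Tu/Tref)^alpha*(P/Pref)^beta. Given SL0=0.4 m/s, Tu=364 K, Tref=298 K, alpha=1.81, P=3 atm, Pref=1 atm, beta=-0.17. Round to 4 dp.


SL = SL0 * (Tu/Tref)^alpha * (P/Pref)^beta
T ratio = 364/298 = 1.22147651
(T ratio)^alpha = 1.22147651^1.81 = 1.436356
(P/Pref)^beta = 3^(-0.17) = 0.829639
SL = 0.4 * 1.436356 * 0.829639 = 0.4767 m/s


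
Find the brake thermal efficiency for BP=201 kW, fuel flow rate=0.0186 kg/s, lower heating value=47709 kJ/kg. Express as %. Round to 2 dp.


eta_BTE = (BP / (mf * LHV)) * 100
Denominator = 0.0186 * 47709 = 887.3874 kW
eta_BTE = (201 / 887.3874) * 100 = 22.65%


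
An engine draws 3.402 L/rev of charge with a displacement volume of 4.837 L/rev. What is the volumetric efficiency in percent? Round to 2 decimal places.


eta_v = (V_actual / V_disp) * 100
Ratio = 3.402 / 4.837 = 0.7033
eta_v = 0.7033 * 100 = 70.33%


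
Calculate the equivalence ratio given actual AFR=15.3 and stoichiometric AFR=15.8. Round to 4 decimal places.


phi = AFR_stoich / AFR_actual
phi = 15.8 / 15.3 = 1.0327


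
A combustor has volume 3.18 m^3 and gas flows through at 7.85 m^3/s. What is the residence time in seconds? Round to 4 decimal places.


tau = V / Q_flow
tau = 3.18 / 7.85 = 0.4051 s


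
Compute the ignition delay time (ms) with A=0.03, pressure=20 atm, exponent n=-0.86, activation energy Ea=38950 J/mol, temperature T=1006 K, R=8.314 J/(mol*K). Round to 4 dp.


tau = A * P^n * exp(Ea/(R*T))
P^n = 20^(-0.86) = 0.07605262
Ea/(R*T) = 38950/(8.314*1006) = 4.656927
exp(Ea/(R*T)) = 105.311996
tau = 0.03 * 0.07605262 * 105.311996 = 0.2403 ms


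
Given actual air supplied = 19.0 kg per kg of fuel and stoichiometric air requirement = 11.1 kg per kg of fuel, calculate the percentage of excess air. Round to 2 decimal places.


Excess air = actual - stoichiometric = 19.0 - 11.1 = 7.90 kg/kg fuel
Excess air % = (excess / stoich) * 100 = (7.90 / 11.1) * 100 = 71.17%


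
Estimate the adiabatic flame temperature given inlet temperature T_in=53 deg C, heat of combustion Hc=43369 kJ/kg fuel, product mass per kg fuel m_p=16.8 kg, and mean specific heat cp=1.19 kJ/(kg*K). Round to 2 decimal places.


T_ad = T_in + Hc / (m_p * cp)
Denominator = 16.8 * 1.19 = 19.9920
Temperature rise = 43369 / 19.9920 = 2169.32 K
T_ad = 53 + 2169.32 = 2222.32 deg C


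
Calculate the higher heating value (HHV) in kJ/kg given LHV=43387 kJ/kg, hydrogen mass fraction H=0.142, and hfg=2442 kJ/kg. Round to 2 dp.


HHV = LHV + hfg * 9 * H
Water addition = 2442 * 9 * 0.142 = 3120.876 kJ/kg
HHV = 43387 + 3120.876 = 46507.88 kJ/kg


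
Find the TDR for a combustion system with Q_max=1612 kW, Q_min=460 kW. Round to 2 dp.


TDR = Q_max / Q_min
TDR = 1612 / 460 = 3.50


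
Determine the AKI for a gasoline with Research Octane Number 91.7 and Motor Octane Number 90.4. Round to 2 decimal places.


AKI = (RON + MON) / 2
AKI = (91.7 + 90.4) / 2
AKI = 182.1 / 2 = 91.05


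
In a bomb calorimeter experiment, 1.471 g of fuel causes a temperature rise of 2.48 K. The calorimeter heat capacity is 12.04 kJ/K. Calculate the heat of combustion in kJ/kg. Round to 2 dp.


Hc = C_cal * delta_T / m_fuel
Q_released = 12.04 * 2.48 = 29.8592 kJ
m_fuel = 1.471 g = 1.471/1000 kg = 0.001471 kg
Hc = 29.8592 / 0.001471 = 20298.57 kJ/kg


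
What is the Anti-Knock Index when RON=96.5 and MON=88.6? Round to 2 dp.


AKI = (RON + MON) / 2
AKI = (96.5 + 88.6) / 2
AKI = 185.1 / 2 = 92.55


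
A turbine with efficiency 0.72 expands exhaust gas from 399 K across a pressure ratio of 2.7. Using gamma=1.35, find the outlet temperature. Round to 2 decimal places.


T_out = T_in * (1 - eta * (1 - PR^(-(gamma-1)/gamma)))
Exponent = -(1.35-1)/1.35 = -0.25925926
PR^exp = 2.7^(-0.25925926) = 0.77297411
Factor = 1 - 0.72*(1 - 0.77297411) = 0.83654136
T_out = 399 * 0.83654136 = 333.78 K


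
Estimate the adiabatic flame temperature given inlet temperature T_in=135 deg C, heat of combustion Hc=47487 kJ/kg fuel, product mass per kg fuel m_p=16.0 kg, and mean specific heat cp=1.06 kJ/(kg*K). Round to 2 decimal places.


T_ad = T_in + Hc / (m_p * cp)
Denominator = 16.0 * 1.06 = 16.9600
Temperature rise = 47487 / 16.9600 = 2799.94 K
T_ad = 135 + 2799.94 = 2934.94 deg C


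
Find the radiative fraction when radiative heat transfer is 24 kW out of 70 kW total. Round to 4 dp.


f_rad = Q_rad / Q_total
f_rad = 24 / 70 = 0.3429


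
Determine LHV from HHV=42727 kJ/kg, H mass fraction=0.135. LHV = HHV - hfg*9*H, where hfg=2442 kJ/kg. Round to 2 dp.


LHV = HHV - hfg * 9 * H
Water correction = 2442 * 9 * 0.135 = 2967.030 kJ/kg
LHV = 42727 - 2967.030 = 39759.97 kJ/kg


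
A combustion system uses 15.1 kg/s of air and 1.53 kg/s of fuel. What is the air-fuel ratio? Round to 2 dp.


AFR = m_air / m_fuel
AFR = 15.1 / 1.53 = 9.87


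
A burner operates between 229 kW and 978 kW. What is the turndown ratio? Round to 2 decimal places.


TDR = Q_max / Q_min
TDR = 978 / 229 = 4.27


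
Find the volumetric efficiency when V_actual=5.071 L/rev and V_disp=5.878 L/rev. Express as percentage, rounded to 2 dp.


eta_v = (V_actual / V_disp) * 100
Ratio = 5.071 / 5.878 = 0.8627
eta_v = 0.8627 * 100 = 86.27%


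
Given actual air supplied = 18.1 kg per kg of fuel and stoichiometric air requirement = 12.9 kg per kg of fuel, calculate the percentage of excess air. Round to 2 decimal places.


Excess air = actual - stoichiometric = 18.1 - 12.9 = 5.20 kg/kg fuel
Excess air % = (excess / stoich) * 100 = (5.20 / 12.9) * 100 = 40.31%


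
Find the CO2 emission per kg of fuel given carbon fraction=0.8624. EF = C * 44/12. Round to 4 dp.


EF = C_frac * (M_CO2 / M_C)
EF = 0.8624 * (44/12)
EF = 0.8624 * 3.666667 = 3.1621 kg_CO2/kg_fuel


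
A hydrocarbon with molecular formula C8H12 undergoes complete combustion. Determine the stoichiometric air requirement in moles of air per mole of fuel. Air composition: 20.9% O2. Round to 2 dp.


Balanced combustion: C8H12 + 11 O2 -> 8 CO2 + 6 H2O
O2 needed = C + H/4 = 8 + 12/4 = 11.00 moles
Air moles = O2 / 0.209 = 11.00 / 0.209 = 52.63 moles air


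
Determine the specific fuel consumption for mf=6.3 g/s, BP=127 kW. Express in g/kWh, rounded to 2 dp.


SFC = (mf / BP) * 3600
Rate = 6.3 / 127 = 0.049606 g/(s*kW)
SFC = 0.049606 * 3600 = 178.58 g/kWh


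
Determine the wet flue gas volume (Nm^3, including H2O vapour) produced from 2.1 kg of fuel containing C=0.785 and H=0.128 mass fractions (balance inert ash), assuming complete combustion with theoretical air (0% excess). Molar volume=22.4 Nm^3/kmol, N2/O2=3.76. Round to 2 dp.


Per kg fuel: CO2 = (C/12 kmol)*22.4 = (0.785/12)*22.4 = 1.46533 Nm^3
Per kg fuel: H2O = (H/2 kmol)*22.4 = (0.128/2)*22.4 = 1.43360 Nm^3
O2 needed per kg fuel = C/12 + H/4 = 0.785/12 + 0.128/4 = 0.09741667 kmol
Per kg fuel: N2 = O2*3.76*22.4 = 0.09741667*3.76*22.4 = 8.20482 Nm^3
Total per kg = 1.46533 + 1.43360 + 8.20482 = 11.10375 Nm^3
Total = 11.10375 * 2.1 = 23.32 Nm^3


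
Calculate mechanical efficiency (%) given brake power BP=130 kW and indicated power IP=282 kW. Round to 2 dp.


eta_mech = (BP / IP) * 100
Ratio = 130 / 282 = 0.4610
eta_mech = 0.4610 * 100 = 46.10%


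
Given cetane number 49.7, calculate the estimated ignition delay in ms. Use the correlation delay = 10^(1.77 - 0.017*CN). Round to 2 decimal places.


delay = 10^(1.77 - 0.017*CN)
Exponent = 1.77 - 0.017*49.7 = 0.9251
delay = 10^0.9251 = 8.42 ms


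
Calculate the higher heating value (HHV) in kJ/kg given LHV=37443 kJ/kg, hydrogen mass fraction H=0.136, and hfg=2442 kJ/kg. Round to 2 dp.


HHV = LHV + hfg * 9 * H
Water addition = 2442 * 9 * 0.136 = 2989.008 kJ/kg
HHV = 37443 + 2989.008 = 40432.01 kJ/kg


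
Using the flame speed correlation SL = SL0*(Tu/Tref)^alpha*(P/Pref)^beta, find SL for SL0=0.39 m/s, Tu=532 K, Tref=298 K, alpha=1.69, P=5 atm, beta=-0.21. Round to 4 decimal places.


SL = SL0 * (Tu/Tref)^alpha * (P/Pref)^beta
T ratio = 532/298 = 1.78523490
(T ratio)^alpha = 1.78523490^1.69 = 2.662963
(P/Pref)^beta = 5^(-0.21) = 0.713208
SL = 0.39 * 2.662963 * 0.713208 = 0.7407 m/s


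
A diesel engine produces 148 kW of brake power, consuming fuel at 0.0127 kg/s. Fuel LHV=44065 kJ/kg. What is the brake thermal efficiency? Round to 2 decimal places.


eta_BTE = (BP / (mf * LHV)) * 100
Denominator = 0.0127 * 44065 = 559.6255 kW
eta_BTE = (148 / 559.6255) * 100 = 26.45%


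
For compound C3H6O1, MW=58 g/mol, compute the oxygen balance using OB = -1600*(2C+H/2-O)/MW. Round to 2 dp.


OB = -1600 * (2C + H/2 - O) / MW
Inner = 2*3 + 6/2 - 1 = 8.00
OB = -1600 * 8.00 / 58 = -220.69%


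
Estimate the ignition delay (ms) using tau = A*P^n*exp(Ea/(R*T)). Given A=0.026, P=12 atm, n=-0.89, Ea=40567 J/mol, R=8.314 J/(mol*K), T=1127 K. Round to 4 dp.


tau = A * P^n * exp(Ea/(R*T))
P^n = 12^(-0.89) = 0.10952889
Ea/(R*T) = 40567/(8.314*1127) = 4.329512
exp(Ea/(R*T)) = 75.907241
tau = 0.026 * 0.10952889 * 75.907241 = 0.2162 ms


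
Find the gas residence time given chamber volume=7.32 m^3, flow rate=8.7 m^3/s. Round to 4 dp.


tau = V / Q_flow
tau = 7.32 / 8.7 = 0.8414 s


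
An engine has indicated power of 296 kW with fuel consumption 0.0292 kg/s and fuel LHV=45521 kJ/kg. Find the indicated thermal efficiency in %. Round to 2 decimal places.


eta_ith = (IP / (mf * LHV)) * 100
Denominator = 0.0292 * 45521 = 1329.2132 kW
eta_ith = (296 / 1329.2132) * 100 = 22.27%


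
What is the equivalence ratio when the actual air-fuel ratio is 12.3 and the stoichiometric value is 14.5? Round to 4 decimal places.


phi = AFR_stoich / AFR_actual
phi = 14.5 / 12.3 = 1.1789


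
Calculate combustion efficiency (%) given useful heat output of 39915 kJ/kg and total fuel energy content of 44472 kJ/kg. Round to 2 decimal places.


Efficiency = (Q_useful / Q_fuel) * 100
Efficiency = (39915 / 44472) * 100
Efficiency = 0.8975 * 100 = 89.75%


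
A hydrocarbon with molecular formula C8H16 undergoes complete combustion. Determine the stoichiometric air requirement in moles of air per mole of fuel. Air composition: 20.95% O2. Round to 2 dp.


Balanced combustion: C8H16 + 12 O2 -> 8 CO2 + 8 H2O
O2 needed = C + H/4 = 8 + 16/4 = 12.00 moles
Air moles = O2 / 0.2095 = 12.00 / 0.2095 = 57.28 moles air


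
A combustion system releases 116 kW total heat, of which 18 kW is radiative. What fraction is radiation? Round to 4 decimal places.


f_rad = Q_rad / Q_total
f_rad = 18 / 116 = 0.1552


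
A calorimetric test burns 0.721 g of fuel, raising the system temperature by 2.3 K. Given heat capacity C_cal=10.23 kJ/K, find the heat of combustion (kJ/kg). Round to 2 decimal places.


Hc = C_cal * delta_T / m_fuel
Q_released = 10.23 * 2.3 = 23.5290 kJ
m_fuel = 0.721 g = 0.721/1000 kg = 0.000721 kg
Hc = 23.5290 / 0.000721 = 32633.84 kJ/kg


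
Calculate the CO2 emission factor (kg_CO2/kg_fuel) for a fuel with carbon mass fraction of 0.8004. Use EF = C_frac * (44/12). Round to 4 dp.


EF = C_frac * (M_CO2 / M_C)
EF = 0.8004 * (44/12)
EF = 0.8004 * 3.666667 = 2.9348 kg_CO2/kg_fuel


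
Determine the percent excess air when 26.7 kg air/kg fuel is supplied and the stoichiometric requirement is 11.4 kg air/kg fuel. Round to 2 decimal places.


Excess air = actual - stoichiometric = 26.7 - 11.4 = 15.30 kg/kg fuel
Excess air % = (excess / stoich) * 100 = (15.30 / 11.4) * 100 = 134.21%


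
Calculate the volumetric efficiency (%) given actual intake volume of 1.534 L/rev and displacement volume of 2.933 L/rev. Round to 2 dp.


eta_v = (V_actual / V_disp) * 100
Ratio = 1.534 / 2.933 = 0.5230
eta_v = 0.5230 * 100 = 52.30%


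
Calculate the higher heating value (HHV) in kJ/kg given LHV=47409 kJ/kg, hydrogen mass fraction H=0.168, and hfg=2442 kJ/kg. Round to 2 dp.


HHV = LHV + hfg * 9 * H
Water addition = 2442 * 9 * 0.168 = 3692.304 kJ/kg
HHV = 47409 + 3692.304 = 51101.30 kJ/kg


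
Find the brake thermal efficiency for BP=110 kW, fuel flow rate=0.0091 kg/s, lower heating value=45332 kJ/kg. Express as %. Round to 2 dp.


eta_BTE = (BP / (mf * LHV)) * 100
Denominator = 0.0091 * 45332 = 412.5212 kW
eta_BTE = (110 / 412.5212) * 100 = 26.67%


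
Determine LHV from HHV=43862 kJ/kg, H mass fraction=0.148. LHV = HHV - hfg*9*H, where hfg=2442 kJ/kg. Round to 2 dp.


LHV = HHV - hfg * 9 * H
Water correction = 2442 * 9 * 0.148 = 3252.744 kJ/kg
LHV = 43862 - 3252.744 = 40609.26 kJ/kg


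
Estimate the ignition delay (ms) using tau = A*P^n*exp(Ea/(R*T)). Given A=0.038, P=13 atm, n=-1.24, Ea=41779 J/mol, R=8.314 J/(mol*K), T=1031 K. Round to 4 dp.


tau = A * P^n * exp(Ea/(R*T))
P^n = 13^(-1.24) = 0.04156332
Ea/(R*T) = 41779/(8.314*1031) = 4.874043
exp(Ea/(R*T)) = 130.848869
tau = 0.038 * 0.04156332 * 130.848869 = 0.2067 ms


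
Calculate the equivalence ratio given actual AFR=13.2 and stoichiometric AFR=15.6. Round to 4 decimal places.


phi = AFR_stoich / AFR_actual
phi = 15.6 / 13.2 = 1.1818


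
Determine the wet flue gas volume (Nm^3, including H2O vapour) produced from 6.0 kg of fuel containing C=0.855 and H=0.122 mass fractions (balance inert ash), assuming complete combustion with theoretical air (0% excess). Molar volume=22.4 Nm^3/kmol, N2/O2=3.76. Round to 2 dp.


Per kg fuel: CO2 = (C/12 kmol)*22.4 = (0.855/12)*22.4 = 1.59600 Nm^3
Per kg fuel: H2O = (H/2 kmol)*22.4 = (0.122/2)*22.4 = 1.36640 Nm^3
O2 needed per kg fuel = C/12 + H/4 = 0.855/12 + 0.122/4 = 0.10175000 kmol
Per kg fuel: N2 = O2*3.76*22.4 = 0.10175000*3.76*22.4 = 8.56979 Nm^3
Total per kg = 1.59600 + 1.36640 + 8.56979 = 11.53219 Nm^3
Total = 11.53219 * 6.0 = 69.19 Nm^3


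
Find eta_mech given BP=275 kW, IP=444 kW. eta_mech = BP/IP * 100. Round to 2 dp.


eta_mech = (BP / IP) * 100
Ratio = 275 / 444 = 0.6194
eta_mech = 0.6194 * 100 = 61.94%


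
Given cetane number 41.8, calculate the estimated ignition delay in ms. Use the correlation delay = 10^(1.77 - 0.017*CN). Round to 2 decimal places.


delay = 10^(1.77 - 0.017*CN)
Exponent = 1.77 - 0.017*41.8 = 1.0594
delay = 10^1.0594 = 11.47 ms


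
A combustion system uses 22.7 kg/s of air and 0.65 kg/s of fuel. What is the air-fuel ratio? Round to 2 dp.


AFR = m_air / m_fuel
AFR = 22.7 / 0.65 = 34.92


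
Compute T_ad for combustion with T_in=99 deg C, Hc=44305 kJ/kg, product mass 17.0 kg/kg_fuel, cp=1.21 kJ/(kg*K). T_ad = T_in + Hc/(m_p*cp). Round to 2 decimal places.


T_ad = T_in + Hc / (m_p * cp)
Denominator = 17.0 * 1.21 = 20.5700
Temperature rise = 44305 / 20.5700 = 2153.86 K
T_ad = 99 + 2153.86 = 2252.86 deg C


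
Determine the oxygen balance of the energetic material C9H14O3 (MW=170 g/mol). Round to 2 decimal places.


OB = -1600 * (2C + H/2 - O) / MW
Inner = 2*9 + 14/2 - 3 = 22.00
OB = -1600 * 22.00 / 170 = -207.06%


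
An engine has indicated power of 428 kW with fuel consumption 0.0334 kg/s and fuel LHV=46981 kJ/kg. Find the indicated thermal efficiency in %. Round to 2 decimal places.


eta_ith = (IP / (mf * LHV)) * 100
Denominator = 0.0334 * 46981 = 1569.1654 kW
eta_ith = (428 / 1569.1654) * 100 = 27.28%


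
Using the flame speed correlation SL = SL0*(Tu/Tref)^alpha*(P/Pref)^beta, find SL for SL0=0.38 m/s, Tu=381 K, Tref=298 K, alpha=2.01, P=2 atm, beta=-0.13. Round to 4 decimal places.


SL = SL0 * (Tu/Tref)^alpha * (P/Pref)^beta
T ratio = 381/298 = 1.27852349
(T ratio)^alpha = 1.27852349^2.01 = 1.638644
(P/Pref)^beta = 2^(-0.13) = 0.913831
SL = 0.38 * 1.638644 * 0.913831 = 0.5690 m/s


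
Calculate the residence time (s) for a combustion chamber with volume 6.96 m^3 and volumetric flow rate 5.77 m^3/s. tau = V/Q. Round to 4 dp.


tau = V / Q_flow
tau = 6.96 / 5.77 = 1.2062 s


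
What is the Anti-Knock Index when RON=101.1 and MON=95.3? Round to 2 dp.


AKI = (RON + MON) / 2
AKI = (101.1 + 95.3) / 2
AKI = 196.4 / 2 = 98.20


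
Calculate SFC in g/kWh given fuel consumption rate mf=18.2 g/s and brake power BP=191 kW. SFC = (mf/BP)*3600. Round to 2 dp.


SFC = (mf / BP) * 3600
Rate = 18.2 / 191 = 0.095288 g/(s*kW)
SFC = 0.095288 * 3600 = 343.04 g/kWh


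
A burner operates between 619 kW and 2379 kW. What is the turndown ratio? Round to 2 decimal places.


TDR = Q_max / Q_min
TDR = 2379 / 619 = 3.84


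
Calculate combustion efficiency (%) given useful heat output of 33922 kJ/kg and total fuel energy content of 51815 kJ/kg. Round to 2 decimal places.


Efficiency = (Q_useful / Q_fuel) * 100
Efficiency = (33922 / 51815) * 100
Efficiency = 0.6547 * 100 = 65.47%


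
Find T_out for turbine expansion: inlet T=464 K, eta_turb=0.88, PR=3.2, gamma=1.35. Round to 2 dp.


T_out = T_in * (1 - eta * (1 - PR^(-(gamma-1)/gamma)))
Exponent = -(1.35-1)/1.35 = -0.25925926
PR^exp = 3.2^(-0.25925926) = 0.73966521
Factor = 1 - 0.88*(1 - 0.73966521) = 0.77090538
T_out = 464 * 0.77090538 = 357.70 K


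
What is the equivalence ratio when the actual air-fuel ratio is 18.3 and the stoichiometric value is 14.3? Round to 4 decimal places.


phi = AFR_stoich / AFR_actual
phi = 14.3 / 18.3 = 0.7814


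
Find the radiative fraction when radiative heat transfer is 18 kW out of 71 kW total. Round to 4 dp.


f_rad = Q_rad / Q_total
f_rad = 18 / 71 = 0.2535


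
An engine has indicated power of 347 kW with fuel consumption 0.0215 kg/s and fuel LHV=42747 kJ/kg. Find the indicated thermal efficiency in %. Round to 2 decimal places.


eta_ith = (IP / (mf * LHV)) * 100
Denominator = 0.0215 * 42747 = 919.0605 kW
eta_ith = (347 / 919.0605) * 100 = 37.76%


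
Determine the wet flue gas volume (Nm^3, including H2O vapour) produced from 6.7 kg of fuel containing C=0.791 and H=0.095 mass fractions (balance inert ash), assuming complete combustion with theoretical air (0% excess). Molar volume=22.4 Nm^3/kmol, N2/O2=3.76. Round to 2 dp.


Per kg fuel: CO2 = (C/12 kmol)*22.4 = (0.791/12)*22.4 = 1.47653 Nm^3
Per kg fuel: H2O = (H/2 kmol)*22.4 = (0.095/2)*22.4 = 1.06400 Nm^3
O2 needed per kg fuel = C/12 + H/4 = 0.791/12 + 0.095/4 = 0.08966667 kmol
Per kg fuel: N2 = O2*3.76*22.4 = 0.08966667*3.76*22.4 = 7.55209 Nm^3
Total per kg = 1.47653 + 1.06400 + 7.55209 = 10.09262 Nm^3
Total = 10.09262 * 6.7 = 67.62 Nm^3


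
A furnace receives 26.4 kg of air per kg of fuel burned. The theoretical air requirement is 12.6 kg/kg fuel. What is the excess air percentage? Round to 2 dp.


Excess air = actual - stoichiometric = 26.4 - 12.6 = 13.80 kg/kg fuel
Excess air % = (excess / stoich) * 100 = (13.80 / 12.6) * 100 = 109.52%


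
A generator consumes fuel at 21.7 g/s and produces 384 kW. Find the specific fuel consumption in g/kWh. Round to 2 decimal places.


SFC = (mf / BP) * 3600
Rate = 21.7 / 384 = 0.056510 g/(s*kW)
SFC = 0.056510 * 3600 = 203.44 g/kWh


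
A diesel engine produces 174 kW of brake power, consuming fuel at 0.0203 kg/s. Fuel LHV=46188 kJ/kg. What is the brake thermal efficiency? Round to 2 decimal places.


eta_BTE = (BP / (mf * LHV)) * 100
Denominator = 0.0203 * 46188 = 937.6164 kW
eta_BTE = (174 / 937.6164) * 100 = 18.56%


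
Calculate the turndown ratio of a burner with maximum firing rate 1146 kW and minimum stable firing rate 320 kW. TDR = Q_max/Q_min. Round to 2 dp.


TDR = Q_max / Q_min
TDR = 1146 / 320 = 3.58


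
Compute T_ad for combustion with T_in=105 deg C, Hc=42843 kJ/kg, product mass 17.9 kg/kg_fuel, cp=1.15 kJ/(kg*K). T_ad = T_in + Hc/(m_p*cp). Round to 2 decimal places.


T_ad = T_in + Hc / (m_p * cp)
Denominator = 17.9 * 1.15 = 20.5850
Temperature rise = 42843 / 20.5850 = 2081.27 K
T_ad = 105 + 2081.27 = 2186.27 deg C


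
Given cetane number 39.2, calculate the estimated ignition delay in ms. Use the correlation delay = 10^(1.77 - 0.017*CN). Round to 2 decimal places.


delay = 10^(1.77 - 0.017*CN)
Exponent = 1.77 - 0.017*39.2 = 1.1036
delay = 10^1.1036 = 12.69 ms


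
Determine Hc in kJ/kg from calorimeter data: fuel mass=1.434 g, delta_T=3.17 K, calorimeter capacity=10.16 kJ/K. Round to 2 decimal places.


Hc = C_cal * delta_T / m_fuel
Q_released = 10.16 * 3.17 = 32.2072 kJ
m_fuel = 1.434 g = 1.434/1000 kg = 0.001434 kg
Hc = 32.2072 / 0.001434 = 22459.69 kJ/kg


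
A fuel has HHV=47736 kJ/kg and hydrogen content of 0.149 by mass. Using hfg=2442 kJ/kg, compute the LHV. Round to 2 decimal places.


LHV = HHV - hfg * 9 * H
Water correction = 2442 * 9 * 0.149 = 3274.722 kJ/kg
LHV = 47736 - 3274.722 = 44461.28 kJ/kg


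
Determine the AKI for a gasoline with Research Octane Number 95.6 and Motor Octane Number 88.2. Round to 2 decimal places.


AKI = (RON + MON) / 2
AKI = (95.6 + 88.2) / 2
AKI = 183.8 / 2 = 91.90


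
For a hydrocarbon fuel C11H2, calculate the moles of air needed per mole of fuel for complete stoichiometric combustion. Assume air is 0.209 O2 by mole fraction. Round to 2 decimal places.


Balanced combustion: C11H2 + 11.5 O2 -> 11 CO2 + 1 H2O
O2 needed = C + H/4 = 11 + 2/4 = 11.50 moles
Air moles = O2 / 0.209 = 11.50 / 0.209 = 55.02 moles air


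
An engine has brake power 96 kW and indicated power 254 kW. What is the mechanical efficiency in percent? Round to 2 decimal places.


eta_mech = (BP / IP) * 100
Ratio = 96 / 254 = 0.3780
eta_mech = 0.3780 * 100 = 37.80%


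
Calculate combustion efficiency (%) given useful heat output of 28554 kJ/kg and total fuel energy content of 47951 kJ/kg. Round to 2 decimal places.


Efficiency = (Q_useful / Q_fuel) * 100
Efficiency = (28554 / 47951) * 100
Efficiency = 0.5955 * 100 = 59.55%


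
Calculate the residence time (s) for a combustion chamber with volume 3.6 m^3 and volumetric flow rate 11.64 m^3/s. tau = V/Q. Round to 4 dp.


tau = V / Q_flow
tau = 3.6 / 11.64 = 0.3093 s


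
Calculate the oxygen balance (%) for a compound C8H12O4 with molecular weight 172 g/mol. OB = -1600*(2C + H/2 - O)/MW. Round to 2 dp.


OB = -1600 * (2C + H/2 - O) / MW
Inner = 2*8 + 12/2 - 4 = 18.00
OB = -1600 * 18.00 / 172 = -167.44%


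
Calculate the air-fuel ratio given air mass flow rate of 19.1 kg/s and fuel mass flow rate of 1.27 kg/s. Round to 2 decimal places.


AFR = m_air / m_fuel
AFR = 19.1 / 1.27 = 15.04


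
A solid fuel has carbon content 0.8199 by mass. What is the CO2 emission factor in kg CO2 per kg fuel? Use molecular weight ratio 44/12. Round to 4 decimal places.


EF = C_frac * (M_CO2 / M_C)
EF = 0.8199 * (44/12)
EF = 0.8199 * 3.666667 = 3.0063 kg_CO2/kg_fuel


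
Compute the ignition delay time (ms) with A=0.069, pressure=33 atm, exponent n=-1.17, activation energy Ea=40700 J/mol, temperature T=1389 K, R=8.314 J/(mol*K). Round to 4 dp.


tau = A * P^n * exp(Ea/(R*T))
P^n = 33^(-1.17) = 0.01672394
Ea/(R*T) = 40700/(8.314*1389) = 3.524375
exp(Ea/(R*T)) = 33.932568
tau = 0.069 * 0.01672394 * 33.932568 = 0.0392 ms


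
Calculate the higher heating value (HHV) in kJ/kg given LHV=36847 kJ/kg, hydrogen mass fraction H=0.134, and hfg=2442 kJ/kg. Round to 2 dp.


HHV = LHV + hfg * 9 * H
Water addition = 2442 * 9 * 0.134 = 2945.052 kJ/kg
HHV = 36847 + 2945.052 = 39792.05 kJ/kg


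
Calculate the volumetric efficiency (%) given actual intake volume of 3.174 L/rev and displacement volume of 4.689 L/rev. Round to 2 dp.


eta_v = (V_actual / V_disp) * 100
Ratio = 3.174 / 4.689 = 0.6769
eta_v = 0.6769 * 100 = 67.69%


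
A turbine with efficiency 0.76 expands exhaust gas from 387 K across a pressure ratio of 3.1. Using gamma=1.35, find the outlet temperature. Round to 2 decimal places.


T_out = T_in * (1 - eta * (1 - PR^(-(gamma-1)/gamma)))
Exponent = -(1.35-1)/1.35 = -0.25925926
PR^exp = 3.1^(-0.25925926) = 0.74577862
Factor = 1 - 0.76*(1 - 0.74577862) = 0.80679175
T_out = 387 * 0.80679175 = 312.23 K


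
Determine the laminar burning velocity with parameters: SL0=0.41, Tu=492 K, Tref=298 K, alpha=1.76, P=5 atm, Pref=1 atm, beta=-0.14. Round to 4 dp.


SL = SL0 * (Tu/Tref)^alpha * (P/Pref)^beta
T ratio = 492/298 = 1.65100671
(T ratio)^alpha = 1.65100671^1.76 = 2.416785
(P/Pref)^beta = 5^(-0.14) = 0.798260
SL = 0.41 * 2.416785 * 0.798260 = 0.7910 m/s


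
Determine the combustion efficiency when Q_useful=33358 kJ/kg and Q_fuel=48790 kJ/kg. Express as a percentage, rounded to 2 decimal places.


Efficiency = (Q_useful / Q_fuel) * 100
Efficiency = (33358 / 48790) * 100
Efficiency = 0.6837 * 100 = 68.37%


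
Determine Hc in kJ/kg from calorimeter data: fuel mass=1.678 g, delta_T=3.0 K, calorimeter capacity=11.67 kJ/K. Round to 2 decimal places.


Hc = C_cal * delta_T / m_fuel
Q_released = 11.67 * 3.0 = 35.0100 kJ
m_fuel = 1.678 g = 1.678/1000 kg = 0.001678 kg
Hc = 35.0100 / 0.001678 = 20864.12 kJ/kg


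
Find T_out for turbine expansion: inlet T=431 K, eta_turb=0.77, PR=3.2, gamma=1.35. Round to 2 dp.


T_out = T_in * (1 - eta * (1 - PR^(-(gamma-1)/gamma)))
Exponent = -(1.35-1)/1.35 = -0.25925926
PR^exp = 3.2^(-0.25925926) = 0.73966521
Factor = 1 - 0.77*(1 - 0.73966521) = 0.79954221
T_out = 431 * 0.79954221 = 344.60 K


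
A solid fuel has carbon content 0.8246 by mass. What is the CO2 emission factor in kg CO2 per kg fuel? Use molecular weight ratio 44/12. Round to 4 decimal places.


EF = C_frac * (M_CO2 / M_C)
EF = 0.8246 * (44/12)
EF = 0.8246 * 3.666667 = 3.0235 kg_CO2/kg_fuel


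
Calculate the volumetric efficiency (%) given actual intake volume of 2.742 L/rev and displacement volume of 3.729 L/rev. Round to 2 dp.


eta_v = (V_actual / V_disp) * 100
Ratio = 2.742 / 3.729 = 0.7353
eta_v = 0.7353 * 100 = 73.53%


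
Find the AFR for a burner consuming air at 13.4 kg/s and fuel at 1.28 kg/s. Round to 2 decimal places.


AFR = m_air / m_fuel
AFR = 13.4 / 1.28 = 10.47


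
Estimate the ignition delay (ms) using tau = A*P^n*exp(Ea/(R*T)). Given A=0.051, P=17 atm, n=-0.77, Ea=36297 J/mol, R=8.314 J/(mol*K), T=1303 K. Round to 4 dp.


tau = A * P^n * exp(Ea/(R*T))
P^n = 17^(-0.77) = 0.11286371
Ea/(R*T) = 36297/(8.314*1303) = 3.350551
exp(Ea/(R*T)) = 28.518457
tau = 0.051 * 0.11286371 * 28.518457 = 0.1642 ms


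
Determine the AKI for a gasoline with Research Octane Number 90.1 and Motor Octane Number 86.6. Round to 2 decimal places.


AKI = (RON + MON) / 2
AKI = (90.1 + 86.6) / 2
AKI = 176.7 / 2 = 88.35


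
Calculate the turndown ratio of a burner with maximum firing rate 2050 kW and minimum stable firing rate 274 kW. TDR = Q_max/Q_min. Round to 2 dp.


TDR = Q_max / Q_min
TDR = 2050 / 274 = 7.48


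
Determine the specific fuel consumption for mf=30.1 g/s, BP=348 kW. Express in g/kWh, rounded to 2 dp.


SFC = (mf / BP) * 3600
Rate = 30.1 / 348 = 0.086494 g/(s*kW)
SFC = 0.086494 * 3600 = 311.38 g/kWh


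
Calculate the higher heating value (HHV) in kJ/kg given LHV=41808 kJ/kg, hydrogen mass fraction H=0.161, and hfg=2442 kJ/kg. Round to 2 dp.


HHV = LHV + hfg * 9 * H
Water addition = 2442 * 9 * 0.161 = 3538.458 kJ/kg
HHV = 41808 + 3538.458 = 45346.46 kJ/kg


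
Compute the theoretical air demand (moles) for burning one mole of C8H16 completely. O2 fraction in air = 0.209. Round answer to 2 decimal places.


Balanced combustion: C8H16 + 12 O2 -> 8 CO2 + 8 H2O
O2 needed = C + H/4 = 8 + 16/4 = 12.00 moles
Air moles = O2 / 0.209 = 12.00 / 0.209 = 57.42 moles air


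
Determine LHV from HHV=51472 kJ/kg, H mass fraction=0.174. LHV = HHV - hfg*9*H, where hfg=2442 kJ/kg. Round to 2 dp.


LHV = HHV - hfg * 9 * H
Water correction = 2442 * 9 * 0.174 = 3824.172 kJ/kg
LHV = 51472 - 3824.172 = 47647.83 kJ/kg


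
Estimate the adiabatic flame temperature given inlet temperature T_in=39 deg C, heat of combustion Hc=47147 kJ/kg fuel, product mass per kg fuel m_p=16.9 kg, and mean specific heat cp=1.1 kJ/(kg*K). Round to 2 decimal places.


T_ad = T_in + Hc / (m_p * cp)
Denominator = 16.9 * 1.1 = 18.5900
Temperature rise = 47147 / 18.5900 = 2536.15 K
T_ad = 39 + 2536.15 = 2575.15 deg C


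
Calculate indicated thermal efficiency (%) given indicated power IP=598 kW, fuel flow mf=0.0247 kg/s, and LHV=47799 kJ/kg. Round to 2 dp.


eta_ith = (IP / (mf * LHV)) * 100
Denominator = 0.0247 * 47799 = 1180.6353 kW
eta_ith = (598 / 1180.6353) * 100 = 50.65%


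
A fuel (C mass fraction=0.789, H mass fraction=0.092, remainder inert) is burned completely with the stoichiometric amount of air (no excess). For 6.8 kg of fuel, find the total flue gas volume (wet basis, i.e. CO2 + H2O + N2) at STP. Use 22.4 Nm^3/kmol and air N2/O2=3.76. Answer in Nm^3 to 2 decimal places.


Per kg fuel: CO2 = (C/12 kmol)*22.4 = (0.789/12)*22.4 = 1.47280 Nm^3
Per kg fuel: H2O = (H/2 kmol)*22.4 = (0.092/2)*22.4 = 1.03040 Nm^3
O2 needed per kg fuel = C/12 + H/4 = 0.789/12 + 0.092/4 = 0.08875000 kmol
Per kg fuel: N2 = O2*3.76*22.4 = 0.08875000*3.76*22.4 = 7.47488 Nm^3
Total per kg = 1.47280 + 1.03040 + 7.47488 = 9.97808 Nm^3
Total = 9.97808 * 6.8 = 67.85 Nm^3


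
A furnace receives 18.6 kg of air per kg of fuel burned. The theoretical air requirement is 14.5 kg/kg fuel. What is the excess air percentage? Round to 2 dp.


Excess air = actual - stoichiometric = 18.6 - 14.5 = 4.10 kg/kg fuel
Excess air % = (excess / stoich) * 100 = (4.10 / 14.5) * 100 = 28.28%


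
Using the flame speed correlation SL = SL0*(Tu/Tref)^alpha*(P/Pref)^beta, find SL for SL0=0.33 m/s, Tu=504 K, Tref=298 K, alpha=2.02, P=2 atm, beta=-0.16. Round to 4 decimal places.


SL = SL0 * (Tu/Tref)^alpha * (P/Pref)^beta
T ratio = 504/298 = 1.69127517
(T ratio)^alpha = 1.69127517^2.02 = 2.890632
(P/Pref)^beta = 2^(-0.16) = 0.895025
SL = 0.33 * 2.890632 * 0.895025 = 0.8538 m/s


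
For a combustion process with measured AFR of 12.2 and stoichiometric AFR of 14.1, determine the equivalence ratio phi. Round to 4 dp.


phi = AFR_stoich / AFR_actual
phi = 14.1 / 12.2 = 1.1557


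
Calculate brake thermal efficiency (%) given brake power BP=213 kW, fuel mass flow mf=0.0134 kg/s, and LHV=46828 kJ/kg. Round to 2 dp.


eta_BTE = (BP / (mf * LHV)) * 100
Denominator = 0.0134 * 46828 = 627.4952 kW
eta_BTE = (213 / 627.4952) * 100 = 33.94%


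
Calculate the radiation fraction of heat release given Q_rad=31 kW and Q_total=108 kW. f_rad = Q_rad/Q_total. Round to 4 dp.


f_rad = Q_rad / Q_total
f_rad = 31 / 108 = 0.2870


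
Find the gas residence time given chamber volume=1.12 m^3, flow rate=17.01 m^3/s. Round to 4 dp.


tau = V / Q_flow
tau = 1.12 / 17.01 = 0.0658 s


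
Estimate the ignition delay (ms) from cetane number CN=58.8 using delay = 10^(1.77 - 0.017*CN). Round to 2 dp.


delay = 10^(1.77 - 0.017*CN)
Exponent = 1.77 - 0.017*58.8 = 0.7704
delay = 10^0.7704 = 5.89 ms


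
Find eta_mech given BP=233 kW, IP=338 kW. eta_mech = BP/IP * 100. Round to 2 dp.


eta_mech = (BP / IP) * 100
Ratio = 233 / 338 = 0.6893
eta_mech = 0.6893 * 100 = 68.93%


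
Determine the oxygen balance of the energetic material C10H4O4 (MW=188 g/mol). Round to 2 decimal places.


OB = -1600 * (2C + H/2 - O) / MW
Inner = 2*10 + 4/2 - 4 = 18.00
OB = -1600 * 18.00 / 188 = -153.19%


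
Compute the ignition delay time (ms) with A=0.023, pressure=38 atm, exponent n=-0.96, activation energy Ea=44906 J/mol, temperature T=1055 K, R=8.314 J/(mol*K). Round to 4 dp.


tau = A * P^n * exp(Ea/(R*T))
P^n = 38^(-0.96) = 0.03043741
Ea/(R*T) = 44906/(8.314*1055) = 5.119669
exp(Ea/(R*T)) = 167.280008
tau = 0.023 * 0.03043741 * 167.280008 = 0.1171 ms


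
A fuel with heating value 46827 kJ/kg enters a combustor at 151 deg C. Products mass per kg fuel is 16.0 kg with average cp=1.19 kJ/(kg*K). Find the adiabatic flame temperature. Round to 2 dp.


T_ad = T_in + Hc / (m_p * cp)
Denominator = 16.0 * 1.19 = 19.0400
Temperature rise = 46827 / 19.0400 = 2459.40 K
T_ad = 151 + 2459.40 = 2610.40 deg C


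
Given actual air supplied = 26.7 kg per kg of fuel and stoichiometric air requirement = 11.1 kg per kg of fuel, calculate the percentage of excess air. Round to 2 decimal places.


Excess air = actual - stoichiometric = 26.7 - 11.1 = 15.60 kg/kg fuel
Excess air % = (excess / stoich) * 100 = (15.60 / 11.1) * 100 = 140.54%


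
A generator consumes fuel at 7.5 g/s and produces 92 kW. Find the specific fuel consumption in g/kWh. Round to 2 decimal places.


SFC = (mf / BP) * 3600
Rate = 7.5 / 92 = 0.081522 g/(s*kW)
SFC = 0.081522 * 3600 = 293.48 g/kWh


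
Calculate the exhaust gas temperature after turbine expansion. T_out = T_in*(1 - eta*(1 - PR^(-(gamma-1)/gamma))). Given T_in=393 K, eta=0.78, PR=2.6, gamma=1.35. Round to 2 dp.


T_out = T_in * (1 - eta * (1 - PR^(-(gamma-1)/gamma)))
Exponent = -(1.35-1)/1.35 = -0.25925926
PR^exp = 2.6^(-0.25925926) = 0.78057442
Factor = 1 - 0.78*(1 - 0.78057442) = 0.82884805
T_out = 393 * 0.82884805 = 325.74 K


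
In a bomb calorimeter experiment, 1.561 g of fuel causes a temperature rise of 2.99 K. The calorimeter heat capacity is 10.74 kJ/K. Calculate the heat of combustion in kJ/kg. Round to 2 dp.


Hc = C_cal * delta_T / m_fuel
Q_released = 10.74 * 2.99 = 32.1126 kJ
m_fuel = 1.561 g = 1.561/1000 kg = 0.001561 kg
Hc = 32.1126 / 0.001561 = 20571.81 kJ/kg


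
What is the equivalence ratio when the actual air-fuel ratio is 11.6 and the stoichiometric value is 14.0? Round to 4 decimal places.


phi = AFR_stoich / AFR_actual
phi = 14.0 / 11.6 = 1.2069


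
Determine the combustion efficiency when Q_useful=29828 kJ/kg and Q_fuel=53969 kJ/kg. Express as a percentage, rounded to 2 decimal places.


Efficiency = (Q_useful / Q_fuel) * 100
Efficiency = (29828 / 53969) * 100
Efficiency = 0.5527 * 100 = 55.27%


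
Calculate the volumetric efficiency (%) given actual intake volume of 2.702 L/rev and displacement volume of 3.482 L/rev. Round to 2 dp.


eta_v = (V_actual / V_disp) * 100
Ratio = 2.702 / 3.482 = 0.7760
eta_v = 0.7760 * 100 = 77.60%


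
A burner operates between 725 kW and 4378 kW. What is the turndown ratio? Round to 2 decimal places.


TDR = Q_max / Q_min
TDR = 4378 / 725 = 6.04


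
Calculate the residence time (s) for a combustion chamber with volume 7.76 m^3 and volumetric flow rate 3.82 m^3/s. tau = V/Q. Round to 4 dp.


tau = V / Q_flow
tau = 7.76 / 3.82 = 2.0314 s


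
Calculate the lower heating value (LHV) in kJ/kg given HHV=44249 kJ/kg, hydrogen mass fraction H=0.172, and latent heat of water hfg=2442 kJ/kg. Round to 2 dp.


LHV = HHV - hfg * 9 * H
Water correction = 2442 * 9 * 0.172 = 3780.216 kJ/kg
LHV = 44249 - 3780.216 = 40468.78 kJ/kg


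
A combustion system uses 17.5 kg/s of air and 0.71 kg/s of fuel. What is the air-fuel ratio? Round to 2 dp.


AFR = m_air / m_fuel
AFR = 17.5 / 0.71 = 24.65


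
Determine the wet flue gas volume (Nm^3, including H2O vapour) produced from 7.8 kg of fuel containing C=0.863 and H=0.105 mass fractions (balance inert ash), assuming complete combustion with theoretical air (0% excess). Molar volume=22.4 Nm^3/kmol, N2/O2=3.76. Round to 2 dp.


Per kg fuel: CO2 = (C/12 kmol)*22.4 = (0.863/12)*22.4 = 1.61093 Nm^3
Per kg fuel: H2O = (H/2 kmol)*22.4 = (0.105/2)*22.4 = 1.17600 Nm^3
O2 needed per kg fuel = C/12 + H/4 = 0.863/12 + 0.105/4 = 0.09816667 kmol
Per kg fuel: N2 = O2*3.76*22.4 = 0.09816667*3.76*22.4 = 8.26799 Nm^3
Total per kg = 1.61093 + 1.17600 + 8.26799 = 11.05492 Nm^3
Total = 11.05492 * 7.8 = 86.23 Nm^3


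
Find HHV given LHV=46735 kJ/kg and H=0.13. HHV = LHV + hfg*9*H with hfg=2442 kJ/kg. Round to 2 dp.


HHV = LHV + hfg * 9 * H
Water addition = 2442 * 9 * 0.13 = 2857.140 kJ/kg
HHV = 46735 + 2857.140 = 49592.14 kJ/kg


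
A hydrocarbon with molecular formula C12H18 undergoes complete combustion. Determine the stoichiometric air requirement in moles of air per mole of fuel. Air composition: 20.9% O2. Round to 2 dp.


Balanced combustion: C12H18 + 16.5 O2 -> 12 CO2 + 9 H2O
O2 needed = C + H/4 = 12 + 18/4 = 16.50 moles
Air moles = O2 / 0.209 = 16.50 / 0.209 = 78.95 moles air


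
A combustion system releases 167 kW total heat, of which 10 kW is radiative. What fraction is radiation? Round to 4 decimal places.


f_rad = Q_rad / Q_total
f_rad = 10 / 167 = 0.0599


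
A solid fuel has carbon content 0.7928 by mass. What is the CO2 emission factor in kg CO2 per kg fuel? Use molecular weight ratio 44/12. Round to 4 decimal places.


EF = C_frac * (M_CO2 / M_C)
EF = 0.7928 * (44/12)
EF = 0.7928 * 3.666667 = 2.9069 kg_CO2/kg_fuel
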